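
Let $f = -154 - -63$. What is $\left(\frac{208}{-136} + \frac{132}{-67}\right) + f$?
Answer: $- \frac{107635}{1139} \approx -94.5$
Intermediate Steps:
$f = -91$ ($f = -154 + 63 = -91$)
$\left(\frac{208}{-136} + \frac{132}{-67}\right) + f = \left(\frac{208}{-136} + \frac{132}{-67}\right) - 91 = \left(208 \left(- \frac{1}{136}\right) + 132 \left(- \frac{1}{67}\right)\right) - 91 = \left(- \frac{26}{17} - \frac{132}{67}\right) - 91 = - \frac{3986}{1139} - 91 = - \frac{107635}{1139}$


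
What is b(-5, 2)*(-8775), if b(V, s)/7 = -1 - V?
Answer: -245700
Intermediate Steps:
b(V, s) = -7 - 7*V (b(V, s) = 7*(-1 - V) = -7 - 7*V)
b(-5, 2)*(-8775) = (-7 - 7*(-5))*(-8775) = (-7 + 35)*(-8775) = 28*(-8775) = -245700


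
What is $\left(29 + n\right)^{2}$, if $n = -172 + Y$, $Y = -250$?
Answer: $154449$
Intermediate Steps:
$n = -422$ ($n = -172 - 250 = -422$)
$\left(29 + n\right)^{2} = \left(29 - 422\right)^{2} = \left(-393\right)^{2} = 154449$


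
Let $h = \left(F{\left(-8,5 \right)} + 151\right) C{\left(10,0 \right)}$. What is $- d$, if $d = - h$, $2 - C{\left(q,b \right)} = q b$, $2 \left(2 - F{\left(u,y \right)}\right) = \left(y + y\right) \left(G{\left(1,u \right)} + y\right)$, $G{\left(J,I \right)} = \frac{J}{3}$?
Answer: $\frac{758}{3} \approx 252.67$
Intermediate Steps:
$G{\left(J,I \right)} = \frac{J}{3}$ ($G{\left(J,I \right)} = J \frac{1}{3} = \frac{J}{3}$)
$F{\left(u,y \right)} = 2 - y \left(\frac{1}{3} + y\right)$ ($F{\left(u,y \right)} = 2 - \frac{\left(y + y\right) \left(\frac{1}{3} \cdot 1 + y\right)}{2} = 2 - \frac{2 y \left(\frac{1}{3} + y\right)}{2} = 2 - y \left(\frac{1}{3} + y\right)$)
$C{\left(q,b \right)} = 2 - b q$ ($C{\left(q,b \right)} = 2 - q b = 2 - b q$)
$h = \frac{758}{3}$ ($h = \left(\left(2 - 5^{2} - \frac{5}{3}\right) + 151\right) \left(2 - 0 \cdot 10\right) = \left(\left(2 - 25 - \frac{5}{3}\right) + 151\right) \left(2 + 0\right) = \left(\left(2 - 25 - \frac{5}{3}\right) + 151\right) 2 = \left(- \frac{74}{3} + 151\right) 2 = \frac{379}{3} \cdot 2 = \frac{758}{3} \approx 252.67$)
$d = - \frac{758}{3}$ ($d = \left(-1\right) \frac{758}{3} = - \frac{758}{3} \approx -252.67$)
$- d = \left(-1\right) \left(- \frac{758}{3}\right) = \frac{758}{3}$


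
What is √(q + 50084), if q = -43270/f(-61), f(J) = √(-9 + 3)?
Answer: √(450756 + 64905*I*√6)/3 ≈ 227.15 + 38.884*I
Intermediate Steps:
f(J) = I*√6 (f(J) = √(-6) = I*√6)
q = 21635*I*√6/3 (q = -43270*(-I*√6/6) = -(-21635)*I*√6/3 = 21635*I*√6/3 ≈ 17665.0*I)
√(q + 50084) = √(21635*I*√6/3 + 50084) = √(50084 + 21635*I*√6/3)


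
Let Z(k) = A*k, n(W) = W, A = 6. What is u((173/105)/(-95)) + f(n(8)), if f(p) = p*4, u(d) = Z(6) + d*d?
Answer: 6766072429/99500625 ≈ 68.000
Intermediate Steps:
Z(k) = 6*k
u(d) = 36 + d**2 (u(d) = 6*6 + d*d = 36 + d**2)
f(p) = 4*p
u((173/105)/(-95)) + f(n(8)) = (36 + ((173/105)/(-95))**2) + 4*8 = (36 + ((173*(1/105))*(-1/95))**2) + 32 = (36 + ((173/105)*(-1/95))**2) + 32 = (36 + (-173/9975)**2) + 32 = (36 + 29929/99500625) + 32 = 3582052429/99500625 + 32 = 6766072429/99500625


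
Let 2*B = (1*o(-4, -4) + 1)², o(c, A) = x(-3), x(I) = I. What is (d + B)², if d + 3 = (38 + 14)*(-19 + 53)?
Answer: 3122289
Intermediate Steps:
o(c, A) = -3
B = 2 (B = (1*(-3) + 1)²/2 = (-3 + 1)²/2 = (½)*(-2)² = (½)*4 = 2)
d = 1765 (d = -3 + (38 + 14)*(-19 + 53) = -3 + 52*34 = -3 + 1768 = 1765)
(d + B)² = (1765 + 2)² = 1767² = 3122289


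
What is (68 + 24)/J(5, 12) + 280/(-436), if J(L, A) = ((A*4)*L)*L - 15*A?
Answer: -15343/27795 ≈ -0.55201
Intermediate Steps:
J(L, A) = -15*A + 4*A*L**2 (J(L, A) = ((4*A)*L)*L - 15*A = (4*A*L)*L - 15*A = 4*A*L**2 - 15*A = -15*A + 4*A*L**2)
(68 + 24)/J(5, 12) + 280/(-436) = (68 + 24)/((12*(-15 + 4*5**2))) + 280/(-436) = 92/((12*(-15 + 4*25))) + 280*(-1/436) = 92/((12*(-15 + 100))) - 70/109 = 92/((12*85)) - 70/109 = 92/1020 - 70/109 = 92*(1/1020) - 70/109 = 23/255 - 70/109 = -15343/27795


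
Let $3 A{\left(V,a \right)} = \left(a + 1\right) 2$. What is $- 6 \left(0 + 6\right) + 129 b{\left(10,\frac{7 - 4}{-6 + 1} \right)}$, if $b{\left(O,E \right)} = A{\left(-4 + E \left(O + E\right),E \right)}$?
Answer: $- \frac{8}{5} \approx -1.6$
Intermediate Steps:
$A{\left(V,a \right)} = \frac{2}{3} + \frac{2 a}{3}$ ($A{\left(V,a \right)} = \frac{\left(a + 1\right) 2}{3} = \frac{\left(1 + a\right) 2}{3} = \frac{2 + 2 a}{3} = \frac{2}{3} + \frac{2 a}{3}$)
$b{\left(O,E \right)} = \frac{2}{3} + \frac{2 E}{3}$
$- 6 \left(0 + 6\right) + 129 b{\left(10,\frac{7 - 4}{-6 + 1} \right)} = - 6 \left(0 + 6\right) + 129 \left(\frac{2}{3} + \frac{2 \frac{7 - 4}{-6 + 1}}{3}\right) = \left(-6\right) 6 + 129 \left(\frac{2}{3} + \frac{2 \frac{3}{-5}}{3}\right) = -36 + 129 \left(\frac{2}{3} + \frac{2 \cdot 3 \left(- \frac{1}{5}\right)}{3}\right) = -36 + 129 \left(\frac{2}{3} + \frac{2}{3} \left(- \frac{3}{5}\right)\right) = -36 + 129 \left(\frac{2}{3} - \frac{2}{5}\right) = -36 + 129 \cdot \frac{4}{15} = -36 + \frac{172}{5} = - \frac{8}{5}$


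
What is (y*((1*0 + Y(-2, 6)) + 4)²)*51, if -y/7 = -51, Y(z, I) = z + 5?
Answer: 892143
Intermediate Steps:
Y(z, I) = 5 + z
y = 357 (y = -7*(-51) = 357)
(y*((1*0 + Y(-2, 6)) + 4)²)*51 = (357*((1*0 + (5 - 2)) + 4)²)*51 = (357*((0 + 3) + 4)²)*51 = (357*(3 + 4)²)*51 = (357*7²)*51 = (357*49)*51 = 17493*51 = 892143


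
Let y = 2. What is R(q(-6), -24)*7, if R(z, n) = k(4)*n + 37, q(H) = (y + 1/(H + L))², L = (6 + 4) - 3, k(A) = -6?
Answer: 1267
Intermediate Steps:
L = 7 (L = 10 - 3 = 7)
q(H) = (2 + 1/(7 + H))² (q(H) = (2 + 1/(H + 7))² = (2 + 1/(7 + H))²)
R(z, n) = 37 - 6*n (R(z, n) = -6*n + 37 = 37 - 6*n)
R(q(-6), -24)*7 = (37 - 6*(-24))*7 = (37 + 144)*7 = 181*7 = 1267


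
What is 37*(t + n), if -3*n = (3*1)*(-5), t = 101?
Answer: 3922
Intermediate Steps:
n = 5 (n = -3*1*(-5)/3 = -(-5) = -⅓*(-15) = 5)
37*(t + n) = 37*(101 + 5) = 37*106 = 3922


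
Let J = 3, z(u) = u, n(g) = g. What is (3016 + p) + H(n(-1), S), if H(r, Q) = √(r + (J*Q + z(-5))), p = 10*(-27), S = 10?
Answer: 2746 + 2*√6 ≈ 2750.9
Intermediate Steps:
p = -270
H(r, Q) = √(-5 + r + 3*Q) (H(r, Q) = √(r + (3*Q - 5)) = √(r + (-5 + 3*Q)) = √(-5 + r + 3*Q))
(3016 + p) + H(n(-1), S) = (3016 - 270) + √(-5 - 1 + 3*10) = 2746 + √(-5 - 1 + 30) = 2746 + √24 = 2746 + 2*√6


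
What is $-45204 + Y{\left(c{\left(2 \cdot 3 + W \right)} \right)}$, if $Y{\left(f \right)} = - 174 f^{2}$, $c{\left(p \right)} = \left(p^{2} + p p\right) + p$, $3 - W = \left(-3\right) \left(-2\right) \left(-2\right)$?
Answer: $-141926370$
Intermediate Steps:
$W = 15$ ($W = 3 - \left(-3\right) \left(-2\right) \left(-2\right) = 3 - 6 \left(-2\right) = 3 - -12 = 3 + 12 = 15$)
$c{\left(p \right)} = p + 2 p^{2}$ ($c{\left(p \right)} = \left(p^{2} + p^{2}\right) + p = 2 p^{2} + p = p + 2 p^{2}$)
$-45204 + Y{\left(c{\left(2 \cdot 3 + W \right)} \right)} = -45204 - 174 \left(\left(2 \cdot 3 + 15\right) \left(1 + 2 \left(2 \cdot 3 + 15\right)\right)\right)^{2} = -45204 - 174 \left(\left(6 + 15\right) \left(1 + 2 \left(6 + 15\right)\right)\right)^{2} = -45204 - 174 \left(21 \left(1 + 2 \cdot 21\right)\right)^{2} = -45204 - 174 \left(21 \left(1 + 42\right)\right)^{2} = -45204 - 174 \left(21 \cdot 43\right)^{2} = -45204 - 174 \cdot 903^{2} = -45204 - 141881166 = -141926370$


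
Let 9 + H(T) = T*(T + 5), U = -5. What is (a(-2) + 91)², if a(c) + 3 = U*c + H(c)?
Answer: 6889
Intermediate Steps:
H(T) = -9 + T*(5 + T) (H(T) = -9 + T*(T + 5) = -9 + T*(5 + T))
a(c) = -12 + c² (a(c) = -3 + (-5*c + (-9 + c² + 5*c)) = -3 + (-9 + c²) = -12 + c²)
(a(-2) + 91)² = ((-12 + (-2)²) + 91)² = ((-12 + 4) + 91)² = (-8 + 91)² = 83² = 6889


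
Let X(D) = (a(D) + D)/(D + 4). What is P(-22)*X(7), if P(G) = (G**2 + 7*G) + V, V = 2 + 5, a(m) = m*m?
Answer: 18872/11 ≈ 1715.6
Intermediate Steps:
a(m) = m**2
V = 7
X(D) = (D + D**2)/(4 + D) (X(D) = (D**2 + D)/(D + 4) = (D + D**2)/(4 + D))
P(G) = 7 + G**2 + 7*G (P(G) = (G**2 + 7*G) + 7 = 7 + G**2 + 7*G)
P(-22)*X(7) = (7 + (-22)**2 + 7*(-22))*(7*(1 + 7)/(4 + 7)) = (7 + 484 - 154)*(7*8/11) = 337*(7*(1/11)*8) = 337*(56/11) = 18872/11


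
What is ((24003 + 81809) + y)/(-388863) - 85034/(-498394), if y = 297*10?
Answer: -10574859883/96903493011 ≈ -0.10913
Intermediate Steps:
y = 2970
((24003 + 81809) + y)/(-388863) - 85034/(-498394) = ((24003 + 81809) + 2970)/(-388863) - 85034/(-498394) = (105812 + 2970)*(-1/388863) - 85034*(-1/498394) = 108782*(-1/388863) + 42517/249197 = -108782/388863 + 42517/249197 = -10574859883/96903493011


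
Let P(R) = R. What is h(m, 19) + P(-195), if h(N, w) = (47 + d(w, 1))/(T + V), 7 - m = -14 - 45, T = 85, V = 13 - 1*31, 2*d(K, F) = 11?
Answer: -26025/134 ≈ -194.22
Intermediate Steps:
d(K, F) = 11/2 (d(K, F) = (1/2)*11 = 11/2)
V = -18 (V = 13 - 31 = -18)
m = 66 (m = 7 - (-14 - 45) = 7 - 1*(-59) = 7 + 59 = 66)
h(N, w) = 105/134 (h(N, w) = (47 + 11/2)/(85 - 18) = (105/2)/67 = (105/2)*(1/67) = 105/134)
h(m, 19) + P(-195) = 105/134 - 195 = -26025/134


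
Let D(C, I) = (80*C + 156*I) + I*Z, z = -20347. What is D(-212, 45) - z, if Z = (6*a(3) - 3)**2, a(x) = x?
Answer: 20532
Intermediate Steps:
Z = 225 (Z = (6*3 - 3)**2 = (18 - 3)**2 = 15**2 = 225)
D(C, I) = 80*C + 381*I (D(C, I) = (80*C + 156*I) + I*225 = (80*C + 156*I) + 225*I = 80*C + 381*I)
D(-212, 45) - z = (80*(-212) + 381*45) - 1*(-20347) = (-16960 + 17145) + 20347 = 185 + 20347 = 20532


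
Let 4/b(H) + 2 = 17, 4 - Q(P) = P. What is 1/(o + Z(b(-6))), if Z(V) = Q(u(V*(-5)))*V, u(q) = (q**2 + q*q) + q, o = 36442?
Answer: 135/4919734 ≈ 2.7441e-5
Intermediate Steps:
u(q) = q + 2*q**2 (u(q) = (q**2 + q**2) + q = 2*q**2 + q = q + 2*q**2)
Q(P) = 4 - P
b(H) = 4/15 (b(H) = 4/(-2 + 17) = 4/15)
Z(V) = V*(4 + 5*V*(1 - 10*V)) (Z(V) = (4 - V*(-5)*(1 + 2*(V*(-5))))*V = (4 - (-5*V)*(1 + 2*(-5*V)))*V = (4 - (-5*V)*(1 - 10*V))*V = (4 - (-5)*V*(1 - 10*V))*V = (4 + 5*V*(1 - 10*V))*V = V*(4 + 5*V*(1 - 10*V)))
1/(o + Z(b(-6))) = 1/(36442 + 4*(4 - 50*(4/15)**2 + 5*(4/15))/15) = 1/(36442 + 4*(4 - 50*16/225 + 4/3)/15) = 1/(36442 + 4*(4 - 32/9 + 4/3)/15) = 1/(36442 + (4/15)*(16/9)) = 1/(36442 + 64/135) = 1/(4919734/135) = 135/4919734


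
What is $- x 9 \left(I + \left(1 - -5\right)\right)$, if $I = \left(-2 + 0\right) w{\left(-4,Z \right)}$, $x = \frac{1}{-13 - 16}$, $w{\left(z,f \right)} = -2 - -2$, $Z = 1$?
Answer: $\frac{54}{29} \approx 1.8621$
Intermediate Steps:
$w{\left(z,f \right)} = 0$ ($w{\left(z,f \right)} = -2 + 2 = 0$)
$x = - \frac{1}{29}$ ($x = \frac{1}{-29} = - \frac{1}{29} \approx -0.034483$)
$I = 0$ ($I = \left(-2 + 0\right) 0 = \left(-2\right) 0 = 0$)
$- x 9 \left(I + \left(1 - -5\right)\right) = - \left(- \frac{1}{29}\right) 9 \left(0 + \left(1 - -5\right)\right) = - \frac{\left(-9\right) \left(0 + \left(1 + 5\right)\right)}{29} = - \frac{\left(-9\right) \left(0 + 6\right)}{29} = - \frac{\left(-9\right) 6}{29} = \left(-1\right) \left(- \frac{54}{29}\right) = \frac{54}{29}$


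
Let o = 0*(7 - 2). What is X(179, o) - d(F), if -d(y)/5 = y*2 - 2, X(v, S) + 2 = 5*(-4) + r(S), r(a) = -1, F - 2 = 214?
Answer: 2127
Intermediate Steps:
F = 216 (F = 2 + 214 = 216)
o = 0 (o = 0*5 = 0)
X(v, S) = -23 (X(v, S) = -2 + (5*(-4) - 1) = -2 + (-20 - 1) = -2 - 21 = -23)
d(y) = 10 - 10*y (d(y) = -5*(y*2 - 2) = -5*(2*y - 2) = -5*(-2 + 2*y) = 10 - 10*y)
X(179, o) - d(F) = -23 - (10 - 10*216) = -23 - (10 - 2160) = -23 - 1*(-2150) = -23 + 2150 = 2127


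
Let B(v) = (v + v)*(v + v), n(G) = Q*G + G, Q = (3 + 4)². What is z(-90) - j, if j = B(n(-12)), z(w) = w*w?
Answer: -1431900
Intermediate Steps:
Q = 49 (Q = 7² = 49)
z(w) = w²
n(G) = 50*G (n(G) = 49*G + G = 50*G)
B(v) = 4*v² (B(v) = (2*v)*(2*v) = 4*v²)
j = 1440000 (j = 4*(50*(-12))² = 4*(-600)² = 4*360000 = 1440000)
z(-90) - j = (-90)² - 1*1440000 = 8100 - 1440000 = -1431900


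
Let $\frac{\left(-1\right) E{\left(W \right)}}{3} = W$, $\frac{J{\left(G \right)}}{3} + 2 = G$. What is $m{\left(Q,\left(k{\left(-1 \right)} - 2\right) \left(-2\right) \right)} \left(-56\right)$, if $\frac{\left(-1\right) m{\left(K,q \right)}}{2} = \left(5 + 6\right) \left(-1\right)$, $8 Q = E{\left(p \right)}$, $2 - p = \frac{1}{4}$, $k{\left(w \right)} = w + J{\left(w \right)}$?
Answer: $-1232$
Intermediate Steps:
$J{\left(G \right)} = -6 + 3 G$
$k{\left(w \right)} = -6 + 4 w$ ($k{\left(w \right)} = w + \left(-6 + 3 w\right) = -6 + 4 w$)
$p = \frac{7}{4}$ ($p = 2 - \frac{1}{4} = \frac{7}{4} \approx 1.75$)
$E{\left(W \right)} = - 3 W$
$Q = - \frac{21}{32}$ ($Q = \frac{\left(-3\right) \frac{7}{4}}{8} = \frac{1}{8} \left(- \frac{21}{4}\right) = - \frac{21}{32} \approx -0.65625$)
$m{\left(K,q \right)} = 22$ ($m{\left(K,q \right)} = - 2 \left(5 + 6\right) \left(-1\right) = - 2 \cdot 11 \left(-1\right) = \left(-2\right) \left(-11\right) = 22$)
$m{\left(Q,\left(k{\left(-1 \right)} - 2\right) \left(-2\right) \right)} \left(-56\right) = 22 \left(-56\right) = -1232$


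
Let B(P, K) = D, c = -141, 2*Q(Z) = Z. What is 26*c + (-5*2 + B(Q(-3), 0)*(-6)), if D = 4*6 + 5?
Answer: -3850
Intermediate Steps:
Q(Z) = Z/2
D = 29 (D = 24 + 5 = 29)
B(P, K) = 29
26*c + (-5*2 + B(Q(-3), 0)*(-6)) = 26*(-141) + (-5*2 + 29*(-6)) = -3666 + (-10 - 174) = -3666 - 184 = -3850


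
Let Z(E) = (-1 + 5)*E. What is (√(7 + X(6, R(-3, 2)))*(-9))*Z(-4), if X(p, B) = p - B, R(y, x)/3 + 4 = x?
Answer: 144*√19 ≈ 627.68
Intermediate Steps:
R(y, x) = -12 + 3*x
Z(E) = 4*E
(√(7 + X(6, R(-3, 2)))*(-9))*Z(-4) = (√(7 + (6 - (-12 + 3*2)))*(-9))*(4*(-4)) = (√(7 + (6 - (-12 + 6)))*(-9))*(-16) = (√(7 + (6 - 1*(-6)))*(-9))*(-16) = (√(7 + (6 + 6))*(-9))*(-16) = (√(7 + 12)*(-9))*(-16) = (√19*(-9))*(-16) = -9*√19*(-16) = 144*√19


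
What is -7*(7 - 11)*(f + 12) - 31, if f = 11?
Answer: 613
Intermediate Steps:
-7*(7 - 11)*(f + 12) - 31 = -7*(7 - 11)*(11 + 12) - 31 = -(-28)*23 - 31 = -7*(-92) - 31 = 644 - 31 = 613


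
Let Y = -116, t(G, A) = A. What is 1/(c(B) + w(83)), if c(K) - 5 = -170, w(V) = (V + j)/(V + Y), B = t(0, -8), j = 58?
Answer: -11/1862 ≈ -0.0059076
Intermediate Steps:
B = -8
w(V) = (58 + V)/(-116 + V) (w(V) = (V + 58)/(V - 116) = (58 + V)/(-116 + V))
c(K) = -165 (c(K) = 5 - 170 = -165)
1/(c(B) + w(83)) = 1/(-165 + (58 + 83)/(-116 + 83)) = 1/(-165 + 141/(-33)) = 1/(-165 - 1/33*141) = 1/(-165 - 47/11) = 1/(-1862/11) = -11/1862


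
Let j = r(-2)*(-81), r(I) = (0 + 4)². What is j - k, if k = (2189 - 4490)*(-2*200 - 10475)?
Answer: -25024671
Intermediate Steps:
r(I) = 16 (r(I) = 4² = 16)
k = 25023375 (k = -2301*(-400 - 10475) = -2301*(-10875) = 25023375)
j = -1296 (j = 16*(-81) = -1296)
j - k = -1296 - 1*25023375 = -1296 - 25023375 = -25024671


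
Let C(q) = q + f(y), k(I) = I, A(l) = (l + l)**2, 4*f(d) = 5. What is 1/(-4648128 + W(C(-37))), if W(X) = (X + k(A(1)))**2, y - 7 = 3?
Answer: -16/74353919 ≈ -2.1519e-7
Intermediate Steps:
y = 10 (y = 7 + 3 = 10)
f(d) = 5/4 (f(d) = (1/4)*5 = 5/4)
A(l) = 4*l**2 (A(l) = (2*l)**2 = 4*l**2)
C(q) = 5/4 + q (C(q) = q + 5/4 = 5/4 + q)
W(X) = (4 + X)**2 (W(X) = (X + 4*1**2)**2 = (X + 4*1)**2 = (X + 4)**2 = (4 + X)**2)
1/(-4648128 + W(C(-37))) = 1/(-4648128 + (4 + (5/4 - 37))**2) = 1/(-4648128 + (4 - 143/4)**2) = 1/(-4648128 + (-127/4)**2) = 1/(-4648128 + 16129/16) = 1/(-74353919/16) = -16/74353919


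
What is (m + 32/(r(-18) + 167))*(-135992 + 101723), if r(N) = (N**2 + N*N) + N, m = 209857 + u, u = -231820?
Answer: 599860990851/797 ≈ 7.5265e+8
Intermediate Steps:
m = -21963 (m = 209857 - 231820 = -21963)
r(N) = N + 2*N**2 (r(N) = (N**2 + N**2) + N = 2*N**2 + N = N + 2*N**2)
(m + 32/(r(-18) + 167))*(-135992 + 101723) = (-21963 + 32/(-18*(1 + 2*(-18)) + 167))*(-135992 + 101723) = (-21963 + 32/(-18*(1 - 36) + 167))*(-34269) = (-21963 + 32/(-18*(-35) + 167))*(-34269) = (-21963 + 32/(630 + 167))*(-34269) = (-21963 + 32/797)*(-34269) = -17504479/797*(-34269) = 599860990851/797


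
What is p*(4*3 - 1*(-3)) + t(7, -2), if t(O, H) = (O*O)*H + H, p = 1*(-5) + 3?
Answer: -130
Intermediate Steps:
p = -2 (p = -5 + 3 = -2)
t(O, H) = H + H*O² (t(O, H) = O²*H + H = H*O² + H = H + H*O²)
p*(4*3 - 1*(-3)) + t(7, -2) = -2*(4*3 - 1*(-3)) - 2*(1 + 7²) = -2*(12 + 3) - 2*(1 + 49) = -2*15 - 2*50 = -30 - 100 = -130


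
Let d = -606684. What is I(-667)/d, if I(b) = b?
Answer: 667/606684 ≈ 0.0010994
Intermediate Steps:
I(-667)/d = -667/(-606684) = -667*(-1/606684) = 667/606684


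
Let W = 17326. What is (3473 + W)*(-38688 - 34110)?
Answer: -1514125602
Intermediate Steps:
(3473 + W)*(-38688 - 34110) = (3473 + 17326)*(-38688 - 34110) = 20799*(-72798) = -1514125602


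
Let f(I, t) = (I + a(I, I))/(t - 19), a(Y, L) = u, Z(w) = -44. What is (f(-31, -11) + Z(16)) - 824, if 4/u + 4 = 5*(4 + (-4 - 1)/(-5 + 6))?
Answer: -234077/270 ≈ -866.95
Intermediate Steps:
u = -4/9 (u = 4/(-4 + 5*(4 + (-4 - 1)/(-5 + 6))) = 4/(-4 + 5*(4 - 5/1)) = 4/(-4 + 5*(4 - 5*1)) = 4/(-4 + 5*(4 - 5)) = 4/(-4 + 5*(-1)) = 4/(-4 - 5) = 4/(-9) = 4*(-⅑) = -4/9 ≈ -0.44444)
a(Y, L) = -4/9
f(I, t) = (-4/9 + I)/(-19 + t) (f(I, t) = (I - 4/9)/(t - 19) = (-4/9 + I)/(-19 + t))
(f(-31, -11) + Z(16)) - 824 = ((-4/9 - 31)/(-19 - 11) - 44) - 824 = (-283/9/(-30) - 44) - 824 = (-1/30*(-283/9) - 44) - 824 = (283/270 - 44) - 824 = -11597/270 - 824 = -234077/270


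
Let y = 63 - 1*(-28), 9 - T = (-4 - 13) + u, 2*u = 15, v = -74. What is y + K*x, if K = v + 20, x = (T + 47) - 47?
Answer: -908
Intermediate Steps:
u = 15/2 (u = (1/2)*15 = 15/2 ≈ 7.5000)
T = 37/2 (T = 9 - ((-4 - 13) + 15/2) = 9 - (-17 + 15/2) = 9 - 1*(-19/2) = 9 + 19/2 = 37/2 ≈ 18.500)
y = 91 (y = 63 + 28 = 91)
x = 37/2 (x = (37/2 + 47) - 47 = 131/2 - 47 = 37/2 ≈ 18.500)
K = -54 (K = -74 + 20 = -54)
y + K*x = 91 - 54*37/2 = 91 - 999 = -908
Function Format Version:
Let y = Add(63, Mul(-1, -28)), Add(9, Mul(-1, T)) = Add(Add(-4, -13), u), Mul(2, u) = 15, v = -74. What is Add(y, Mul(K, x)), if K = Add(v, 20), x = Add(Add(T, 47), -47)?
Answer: -908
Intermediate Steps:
u = Rational(15, 2) (u = Mul(Rational(1, 2), 15) = Rational(15, 2) ≈ 7.5000)
T = Rational(37, 2) (T = Add(9, Mul(-1, Add(Add(-4, -13), Rational(15, 2)))) = Add(9, Mul(-1, Add(-17, Rational(15, 2)))) = Add(9, Mul(-1, Rational(-19, 2))) = Add(9, Rational(19, 2)) = Rational(37, 2) ≈ 18.500)
y = 91 (y = Add(63, 28) = 91)
x = Rational(37, 2) (x = Add(Add(Rational(37, 2), 47), -47) = Add(Rational(131, 2), -47) = Rational(37, 2) ≈ 18.500)
K = -54 (K = Add(-74, 20) = -54)
Add(y, Mul(K, x)) = Add(91, Mul(-54, Rational(37, 2))) = Add(91, -999) = -908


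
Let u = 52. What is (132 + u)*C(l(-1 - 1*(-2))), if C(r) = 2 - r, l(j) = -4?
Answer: 1104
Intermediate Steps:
(132 + u)*C(l(-1 - 1*(-2))) = (132 + 52)*(2 - 1*(-4)) = 184*(2 + 4) = 184*6 = 1104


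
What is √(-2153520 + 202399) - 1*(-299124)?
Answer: 299124 + I*√1951121 ≈ 2.9912e+5 + 1396.8*I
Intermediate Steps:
√(-2153520 + 202399) - 1*(-299124) = √(-1951121) + 299124 = I*√1951121 + 299124 = 299124 + I*√1951121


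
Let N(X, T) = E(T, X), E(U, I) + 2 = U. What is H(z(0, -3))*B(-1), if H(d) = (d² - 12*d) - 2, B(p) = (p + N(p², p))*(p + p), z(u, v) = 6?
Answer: -304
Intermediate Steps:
E(U, I) = -2 + U
N(X, T) = -2 + T
B(p) = 2*p*(-2 + 2*p) (B(p) = (p + (-2 + p))*(p + p) = (-2 + 2*p)*(2*p) = 2*p*(-2 + 2*p))
H(d) = -2 + d² - 12*d
H(z(0, -3))*B(-1) = (-2 + 6² - 12*6)*(4*(-1)*(-1 - 1)) = (-2 + 36 - 72)*(4*(-1)*(-2)) = -38*8 = -304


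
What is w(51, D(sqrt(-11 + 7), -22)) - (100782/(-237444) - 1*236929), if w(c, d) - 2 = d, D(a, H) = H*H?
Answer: 9395478007/39574 ≈ 2.3742e+5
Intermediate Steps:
D(a, H) = H**2
w(c, d) = 2 + d
w(51, D(sqrt(-11 + 7), -22)) - (100782/(-237444) - 1*236929) = (2 + (-22)**2) - (100782/(-237444) - 1*236929) = (2 + 484) - (100782*(-1/237444) - 236929) = 486 - (-16797/39574 - 236929) = 486 - 1*(-9376245043/39574) = 486 + 9376245043/39574 = 9395478007/39574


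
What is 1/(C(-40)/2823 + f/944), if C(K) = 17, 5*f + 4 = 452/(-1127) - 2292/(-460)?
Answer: 75083895600/461403371 ≈ 162.73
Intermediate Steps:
f = 3277/28175 (f = -⅘ + (452/(-1127) - 2292/(-460))/5 = -⅘ + (452*(-1/1127) - 2292*(-1/460))/5 = -⅘ + (-452/1127 + 573/115)/5 = -⅘ + (⅕)*(25817/5635) = -⅘ + 25817/28175 = 3277/28175 ≈ 0.11631)
1/(C(-40)/2823 + f/944) = 1/(17/2823 + (3277/28175)/944) = 1/(17*(1/2823) + (3277/28175)*(1/944)) = 1/(17/2823 + 3277/26597200) = 1/(461403371/75083895600) = 75083895600/461403371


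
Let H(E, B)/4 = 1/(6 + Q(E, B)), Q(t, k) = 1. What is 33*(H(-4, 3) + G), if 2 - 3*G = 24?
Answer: -1562/7 ≈ -223.14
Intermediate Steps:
G = -22/3 (G = ⅔ - ⅓*24 = ⅔ - 8 = -22/3 ≈ -7.3333)
H(E, B) = 4/7 (H(E, B) = 4/(6 + 1) = 4/7)
33*(H(-4, 3) + G) = 33*(4/7 - 22/3) = 33*(-142/21) = -1562/7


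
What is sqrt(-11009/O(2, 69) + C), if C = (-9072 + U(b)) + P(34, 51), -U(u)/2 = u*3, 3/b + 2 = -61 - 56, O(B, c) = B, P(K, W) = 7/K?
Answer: 3*I*sqrt(79359)/7 ≈ 120.73*I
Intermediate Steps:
b = -3/119 (b = 3/(-2 + (-61 - 56)) = 3/(-2 - 117) = 3/(-119) = 3*(-1/119) = -3/119 ≈ -0.025210)
U(u) = -6*u (U(u) = -2*u*3 = -6*u)
C = -127003/14 (C = (-9072 - 6*(-3/119)) + 7/34 = (-9072 + 18/119) + 7*(1/34) = -1079550/119 + 7/34 = -127003/14 ≈ -9071.6)
sqrt(-11009/O(2, 69) + C) = sqrt(-11009/2 - 127003/14) = sqrt(-102033/7) = 3*I*sqrt(79359)/7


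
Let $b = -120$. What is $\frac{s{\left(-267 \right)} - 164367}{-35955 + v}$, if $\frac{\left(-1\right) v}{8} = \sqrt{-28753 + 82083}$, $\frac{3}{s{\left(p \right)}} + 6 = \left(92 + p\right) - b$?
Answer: $\frac{72099770490}{15730056641} - \frac{16042224 \sqrt{53330}}{15730056641} \approx 4.3481$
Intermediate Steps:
$s{\left(p \right)} = \frac{3}{206 + p}$ ($s{\left(p \right)} = \frac{3}{-6 + \left(\left(92 + p\right) - -120\right)} = \frac{3}{-6 + \left(\left(92 + p\right) + 120\right)} = \frac{3}{-6 + \left(212 + p\right)} = \frac{3}{206 + p}$)
$v = - 8 \sqrt{53330}$ ($v = - 8 \sqrt{-28753 + 82083} = - 8 \sqrt{53330} \approx -1847.5$)
$\frac{s{\left(-267 \right)} - 164367}{-35955 + v} = \frac{\frac{3}{206 - 267} - 164367}{-35955 - 8 \sqrt{53330}} = \frac{\frac{3}{-61} - 164367}{-35955 - 8 \sqrt{53330}} = \frac{3 \left(- \frac{1}{61}\right) - 164367}{-35955 - 8 \sqrt{53330}} = \frac{- \frac{3}{61} - 164367}{-35955 - 8 \sqrt{53330}} = - \frac{10026390}{61 \left(-35955 - 8 \sqrt{53330}\right)}$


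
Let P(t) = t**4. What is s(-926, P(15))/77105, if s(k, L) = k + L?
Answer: 49699/77105 ≈ 0.64456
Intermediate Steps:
s(k, L) = L + k
s(-926, P(15))/77105 = (15**4 - 926)/77105 = (50625 - 926)*(1/77105) = 49699*(1/77105) = 49699/77105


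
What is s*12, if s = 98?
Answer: 1176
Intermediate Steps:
s*12 = 98*12 = 1176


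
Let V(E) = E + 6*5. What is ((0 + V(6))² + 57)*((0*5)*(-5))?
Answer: 0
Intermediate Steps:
V(E) = 30 + E (V(E) = E + 30 = 30 + E)
((0 + V(6))² + 57)*((0*5)*(-5)) = ((0 + (30 + 6))² + 57)*((0*5)*(-5)) = ((0 + 36)² + 57)*(0*(-5)) = (36² + 57)*0 = (1296 + 57)*0 = 1353*0 = 0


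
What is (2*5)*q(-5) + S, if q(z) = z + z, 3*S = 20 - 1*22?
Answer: -302/3 ≈ -100.67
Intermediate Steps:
S = -2/3 (S = (20 - 1*22)/3 = (20 - 22)/3 = (1/3)*(-2) = -2/3 ≈ -0.66667)
q(z) = 2*z
(2*5)*q(-5) + S = (2*5)*(2*(-5)) - 2/3 = 10*(-10) - 2/3 = -100 - 2/3 = -302/3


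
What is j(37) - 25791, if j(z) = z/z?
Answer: -25790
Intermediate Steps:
j(z) = 1
j(37) - 25791 = 1 - 25791 = -25790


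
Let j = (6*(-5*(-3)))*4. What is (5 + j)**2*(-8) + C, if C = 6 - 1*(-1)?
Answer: -1065793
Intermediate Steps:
C = 7 (C = 6 + 1 = 7)
j = 360 (j = (6*15)*4 = 90*4 = 360)
(5 + j)**2*(-8) + C = (5 + 360)**2*(-8) + 7 = 365**2*(-8) + 7 = 133225*(-8) + 7 = -1065800 + 7 = -1065793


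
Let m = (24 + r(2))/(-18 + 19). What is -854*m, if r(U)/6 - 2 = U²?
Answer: -51240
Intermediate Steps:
r(U) = 12 + 6*U²
m = 60 (m = (24 + (12 + 6*2²))/(-18 + 19) = (24 + (12 + 6*4))/1 = (24 + (12 + 24))*1 = (24 + 36)*1 = 60*1 = 60)
-854*m = -854*60 = -51240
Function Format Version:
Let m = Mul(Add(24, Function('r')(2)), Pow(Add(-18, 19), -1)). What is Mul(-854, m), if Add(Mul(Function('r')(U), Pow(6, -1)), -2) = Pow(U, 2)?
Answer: -51240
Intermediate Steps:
Function('r')(U) = Add(12, Mul(6, Pow(U, 2)))
m = 60 (m = Mul(Add(24, Add(12, Mul(6, Pow(2, 2)))), Pow(Add(-18, 19), -1)) = Mul(Add(24, Add(12, Mul(6, 4))), Pow(1, -1)) = Mul(Add(24, Add(12, 24)), 1) = Mul(Add(24, 36), 1) = Mul(60, 1) = 60)
Mul(-854, m) = Mul(-854, 60) = -51240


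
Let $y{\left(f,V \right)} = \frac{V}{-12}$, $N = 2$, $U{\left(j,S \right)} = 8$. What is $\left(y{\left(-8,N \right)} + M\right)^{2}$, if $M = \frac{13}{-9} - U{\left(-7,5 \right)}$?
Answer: $\frac{29929}{324} \approx 92.373$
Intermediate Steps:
$M = - \frac{85}{9}$ ($M = \frac{13}{-9} - 8 = 13 \left(- \frac{1}{9}\right) - 8 = - \frac{13}{9} - 8 = - \frac{85}{9} \approx -9.4444$)
$y{\left(f,V \right)} = - \frac{V}{12}$ ($y{\left(f,V \right)} = V \left(- \frac{1}{12}\right) = - \frac{V}{12}$)
$\left(y{\left(-8,N \right)} + M\right)^{2} = \left(\left(- \frac{1}{12}\right) 2 - \frac{85}{9}\right)^{2} = \left(- \frac{1}{6} - \frac{85}{9}\right)^{2} = \left(- \frac{173}{18}\right)^{2} = \frac{29929}{324}$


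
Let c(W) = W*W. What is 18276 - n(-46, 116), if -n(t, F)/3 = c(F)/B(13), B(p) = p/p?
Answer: 58644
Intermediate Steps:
B(p) = 1
c(W) = W**2
n(t, F) = -3*F**2 (n(t, F) = -3*F**2/1 = -3*F**2)
18276 - n(-46, 116) = 18276 - (-3)*116**2 = 18276 - (-3)*13456 = 18276 - 1*(-40368) = 18276 + 40368 = 58644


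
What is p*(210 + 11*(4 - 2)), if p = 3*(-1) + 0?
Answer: -696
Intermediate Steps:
p = -3 (p = -3 + 0 = -3)
p*(210 + 11*(4 - 2)) = -3*(210 + 11*(4 - 2)) = -3*(210 + 11*2) = -3*(210 + 22) = -3*232 = -696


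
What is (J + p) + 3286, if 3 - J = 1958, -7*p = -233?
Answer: 9550/7 ≈ 1364.3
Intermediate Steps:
p = 233/7 (p = -⅐*(-233) = 233/7 ≈ 33.286)
J = -1955 (J = 3 - 1*1958 = 3 - 1958 = -1955)
(J + p) + 3286 = (-1955 + 233/7) + 3286 = -13452/7 + 3286 = 9550/7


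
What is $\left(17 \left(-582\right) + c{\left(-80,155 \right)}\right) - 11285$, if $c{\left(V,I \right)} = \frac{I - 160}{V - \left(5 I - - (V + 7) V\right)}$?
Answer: $- \frac{28358680}{1339} \approx -21179.0$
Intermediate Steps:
$c{\left(V,I \right)} = \frac{-160 + I}{V - 5 I + V \left(-7 - V\right)}$ ($c{\left(V,I \right)} = \frac{-160 + I}{V - \left(5 I - - (7 + V) V\right)} = \frac{-160 + I}{V - \left(5 I - \left(-7 - V\right) V\right)} = \frac{-160 + I}{V - \left(5 I - V \left(-7 - V\right)\right)} = \frac{-160 + I}{V - 5 I + V \left(-7 - V\right)}$)
$\left(17 \left(-582\right) + c{\left(-80,155 \right)}\right) - 11285 = \left(17 \left(-582\right) + \frac{160 - 155}{\left(-80\right)^{2} + 5 \cdot 155 + 6 \left(-80\right)}\right) - 11285 = \left(-9894 + \frac{160 - 155}{6400 + 775 - 480}\right) - 11285 = \left(-9894 + \frac{1}{6695} \cdot 5\right) - 11285 = \left(-9894 + \frac{1}{1339}\right) - 11285 = - \frac{13248065}{1339} - 11285 = - \frac{28358680}{1339}$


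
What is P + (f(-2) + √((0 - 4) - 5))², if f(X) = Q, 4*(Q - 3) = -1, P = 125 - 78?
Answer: 729/16 + 33*I/2 ≈ 45.563 + 16.5*I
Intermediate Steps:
P = 47
Q = 11/4 (Q = 3 + (¼)*(-1) = 3 - ¼ = 11/4 ≈ 2.7500)
f(X) = 11/4
P + (f(-2) + √((0 - 4) - 5))² = 47 + (11/4 + √((0 - 4) - 5))² = 47 + (11/4 + √(-4 - 5))² = 47 + (11/4 + √(-9))² = 47 + (11/4 + 3*I)²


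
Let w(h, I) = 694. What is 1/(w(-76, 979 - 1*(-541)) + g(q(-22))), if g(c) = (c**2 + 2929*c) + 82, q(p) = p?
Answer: -1/63178 ≈ -1.5828e-5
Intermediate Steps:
g(c) = 82 + c**2 + 2929*c
1/(w(-76, 979 - 1*(-541)) + g(q(-22))) = 1/(694 + (82 + (-22)**2 + 2929*(-22))) = 1/(694 + (82 + 484 - 64438)) = 1/(694 - 63872) = 1/(-63178) = -1/63178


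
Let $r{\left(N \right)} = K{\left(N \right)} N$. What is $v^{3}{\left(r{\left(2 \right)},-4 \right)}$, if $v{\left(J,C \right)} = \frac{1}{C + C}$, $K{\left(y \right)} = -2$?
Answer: $- \frac{1}{512} \approx -0.0019531$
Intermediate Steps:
$r{\left(N \right)} = - 2 N$
$v{\left(J,C \right)} = \frac{1}{2 C}$
$v^{3}{\left(r{\left(2 \right)},-4 \right)} = \left(\frac{1}{2 \left(-4\right)}\right)^{3} = \left(\frac{1}{2} \left(- \frac{1}{4}\right)\right)^{3} = \left(- \frac{1}{8}\right)^{3} = - \frac{1}{512}$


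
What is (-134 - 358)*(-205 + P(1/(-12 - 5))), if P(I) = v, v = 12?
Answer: 94956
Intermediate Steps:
P(I) = 12
(-134 - 358)*(-205 + P(1/(-12 - 5))) = (-134 - 358)*(-205 + 12) = -492*(-193) = 94956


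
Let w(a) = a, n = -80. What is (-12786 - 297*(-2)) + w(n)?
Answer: -12272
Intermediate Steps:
(-12786 - 297*(-2)) + w(n) = (-12786 - 297*(-2)) - 80 = (-12786 + 594) - 80 = -12192 - 80 = -12272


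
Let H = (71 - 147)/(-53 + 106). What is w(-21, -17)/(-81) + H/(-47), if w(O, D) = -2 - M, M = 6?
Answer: 26084/201771 ≈ 0.12928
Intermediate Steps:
w(O, D) = -8 (w(O, D) = -2 - 1*6 = -2 - 6 = -8)
H = -76/53 ≈ -1.4340
w(-21, -17)/(-81) + H/(-47) = -8/(-81) - 76/53/(-47) = -8*(-1/81) - 76/53*(-1/47) = 8/81 + 76/2491 = 26084/201771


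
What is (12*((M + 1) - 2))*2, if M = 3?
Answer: 48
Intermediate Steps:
(12*((M + 1) - 2))*2 = (12*((3 + 1) - 2))*2 = (12*(4 - 2))*2 = (12*2)*2 = 24*2 = 48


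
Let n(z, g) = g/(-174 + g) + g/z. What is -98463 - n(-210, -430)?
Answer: -624469847/6342 ≈ -98466.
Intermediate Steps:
n(z, g) = g/z + g/(-174 + g)
-98463 - n(-210, -430) = -98463 - (-430)*(-174 - 430 - 210)/((-210)*(-174 - 430)) = -98463 - (-430)*(-1)*(-814)/(210*(-604)) = -98463 - (-430)*(-1)*(-1)*(-814)/(210*604) = -98463 - 1*17501/6342 = -98463 - 17501/6342 = -624469847/6342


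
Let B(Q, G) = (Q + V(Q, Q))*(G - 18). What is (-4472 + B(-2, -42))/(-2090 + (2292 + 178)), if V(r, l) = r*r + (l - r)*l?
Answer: -1148/95 ≈ -12.084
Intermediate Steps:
V(r, l) = r² + l*(l - r)
B(Q, G) = (-18 + G)*(Q + Q²) (B(Q, G) = (Q + (Q² + Q² - Q*Q))*(G - 18) = (Q + (Q² + Q² - Q²))*(-18 + G) = (Q + Q²)*(-18 + G) = (-18 + G)*(Q + Q²))
(-4472 + B(-2, -42))/(-2090 + (2292 + 178)) = (-4472 - 2*(-18 - 42 - 18*(-2) - 42*(-2)))/(-2090 + (2292 + 178)) = (-4472 - 2*(-18 - 42 + 36 + 84))/(-2090 + 2470) = (-4472 - 2*60)/380 = (-4472 - 120)*(1/380) = -4592*1/380 = -1148/95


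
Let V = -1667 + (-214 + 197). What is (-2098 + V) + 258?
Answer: -3524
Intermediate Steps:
V = -1684 (V = -1667 - 17 = -1684)
(-2098 + V) + 258 = (-2098 - 1684) + 258 = -3782 + 258 = -3524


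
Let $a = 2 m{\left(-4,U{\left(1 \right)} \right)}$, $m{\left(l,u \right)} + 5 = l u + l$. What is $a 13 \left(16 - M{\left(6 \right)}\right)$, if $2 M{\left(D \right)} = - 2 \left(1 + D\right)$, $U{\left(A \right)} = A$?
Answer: $-7774$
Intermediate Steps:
$m{\left(l,u \right)} = -5 + l + l u$ ($m{\left(l,u \right)} = -5 + \left(l u + l\right) = -5 + \left(l + l u\right) = -5 + l + l u$)
$M{\left(D \right)} = -1 - D$ ($M{\left(D \right)} = \frac{\left(-2\right) \left(1 + D\right)}{2} = \frac{-2 - 2 D}{2} = -1 - D$)
$a = -26$ ($a = 2 \left(-5 - 4 - 4\right) = 2 \left(-13\right) = -26$)
$a 13 \left(16 - M{\left(6 \right)}\right) = \left(-26\right) 13 \left(16 - \left(-1 - 6\right)\right) = - 338 \left(16 - \left(-1 - 6\right)\right) = - 338 \left(16 - -7\right) = - 338 \left(16 + 7\right) = \left(-338\right) 23 = -7774$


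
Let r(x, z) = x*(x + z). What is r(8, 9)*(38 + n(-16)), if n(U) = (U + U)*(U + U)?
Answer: 144432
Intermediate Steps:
n(U) = 4*U**2 (n(U) = (2*U)*(2*U) = 4*U**2)
r(8, 9)*(38 + n(-16)) = (8*(8 + 9))*(38 + 4*(-16)**2) = (8*17)*(38 + 4*256) = 136*(38 + 1024) = 136*1062 = 144432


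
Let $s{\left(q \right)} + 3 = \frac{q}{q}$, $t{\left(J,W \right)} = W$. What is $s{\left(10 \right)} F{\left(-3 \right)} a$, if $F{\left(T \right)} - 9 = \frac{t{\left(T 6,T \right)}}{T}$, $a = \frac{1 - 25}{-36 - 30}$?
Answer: $- \frac{80}{11} \approx -7.2727$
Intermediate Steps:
$s{\left(q \right)} = -2$ ($s{\left(q \right)} = -3 + \frac{q}{q} = -3 + 1 = -2$)
$a = \frac{4}{11}$ ($a = - \frac{24}{-66} = \left(-24\right) \left(- \frac{1}{66}\right) = \frac{4}{11} \approx 0.36364$)
$F{\left(T \right)} = 10$ ($F{\left(T \right)} = 9 + \frac{T}{T} = 9 + 1 = 10$)
$s{\left(10 \right)} F{\left(-3 \right)} a = \left(-2\right) 10 \cdot \frac{4}{11} = \left(-20\right) \frac{4}{11} = - \frac{80}{11}$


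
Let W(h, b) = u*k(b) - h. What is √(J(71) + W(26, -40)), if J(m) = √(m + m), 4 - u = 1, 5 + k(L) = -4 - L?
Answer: √(67 + √142) ≈ 8.8835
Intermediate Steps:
k(L) = -9 - L (k(L) = -5 + (-4 - L) = -9 - L)
u = 3 (u = 4 - 1*1 = 4 - 1 = 3)
J(m) = √2*√m (J(m) = √(2*m) = √2*√m)
W(h, b) = -27 - h - 3*b (W(h, b) = 3*(-9 - b) - h = (-27 - 3*b) - h = -27 - h - 3*b)
√(J(71) + W(26, -40)) = √(√2*√71 + (-27 - 1*26 - 3*(-40))) = √(√142 + (-27 - 26 + 120)) = √(√142 + 67) = √(67 + √142)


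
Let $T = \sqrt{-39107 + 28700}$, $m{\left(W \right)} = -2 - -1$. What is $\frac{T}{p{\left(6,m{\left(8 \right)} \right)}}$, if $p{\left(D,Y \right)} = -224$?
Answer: $- \frac{i \sqrt{10407}}{224} \approx - 0.45542 i$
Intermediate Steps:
$m{\left(W \right)} = -1$ ($m{\left(W \right)} = -2 + 1 = -1$)
$T = i \sqrt{10407}$ ($T = \sqrt{-10407} = i \sqrt{10407} \approx 102.01 i$)
$\frac{T}{p{\left(6,m{\left(8 \right)} \right)}} = \frac{i \sqrt{10407}}{-224} = i \sqrt{10407} \left(- \frac{1}{224}\right) = - \frac{i \sqrt{10407}}{224}$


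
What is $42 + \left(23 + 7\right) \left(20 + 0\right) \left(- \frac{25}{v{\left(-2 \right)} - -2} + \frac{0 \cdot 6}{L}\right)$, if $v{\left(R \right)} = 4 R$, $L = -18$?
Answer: $2542$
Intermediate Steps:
$42 + \left(23 + 7\right) \left(20 + 0\right) \left(- \frac{25}{v{\left(-2 \right)} - -2} + \frac{0 \cdot 6}{L}\right) = 42 + \left(23 + 7\right) \left(20 + 0\right) \left(- \frac{25}{4 \left(-2\right) - -2} + \frac{0 \cdot 6}{-18}\right) = 42 + 30 \cdot 20 \left(- \frac{25}{-8 + 2} + 0 \left(- \frac{1}{18}\right)\right) = 42 + 600 \left(- \frac{25}{-6} + 0\right) = 42 + 600 \left(\left(-25\right) \left(- \frac{1}{6}\right) + 0\right) = 42 + 600 \left(\frac{25}{6} + 0\right) = 42 + 600 \cdot \frac{25}{6} = 42 + 2500 = 2542$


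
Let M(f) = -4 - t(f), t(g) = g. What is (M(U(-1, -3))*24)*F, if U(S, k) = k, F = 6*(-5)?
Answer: 720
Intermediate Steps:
F = -30
M(f) = -4 - f
(M(U(-1, -3))*24)*F = ((-4 - 1*(-3))*24)*(-30) = ((-4 + 3)*24)*(-30) = -1*24*(-30) = -24*(-30) = 720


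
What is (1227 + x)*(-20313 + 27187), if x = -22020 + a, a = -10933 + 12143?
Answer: -134613542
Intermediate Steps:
a = 1210
x = -20810 (x = -22020 + 1210 = -20810)
(1227 + x)*(-20313 + 27187) = (1227 - 20810)*(-20313 + 27187) = -19583*6874 = -134613542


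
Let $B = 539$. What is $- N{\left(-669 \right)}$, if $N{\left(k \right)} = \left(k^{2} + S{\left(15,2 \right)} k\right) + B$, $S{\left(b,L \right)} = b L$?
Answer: $-428030$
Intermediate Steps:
$S{\left(b,L \right)} = L b$
$N{\left(k \right)} = 539 + k^{2} + 30 k$ ($N{\left(k \right)} = \left(k^{2} + 2 \cdot 15 k\right) + 539 = \left(k^{2} + 30 k\right) + 539 = 539 + k^{2} + 30 k$)
$- N{\left(-669 \right)} = - (539 + \left(-669\right)^{2} + 30 \left(-669\right)) = - (539 + 447561 - 20070) = \left(-1\right) 428030 = -428030$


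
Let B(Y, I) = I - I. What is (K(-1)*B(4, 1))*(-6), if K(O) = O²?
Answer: 0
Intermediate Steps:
B(Y, I) = 0
(K(-1)*B(4, 1))*(-6) = ((-1)²*0)*(-6) = (1*0)*(-6) = 0*(-6) = 0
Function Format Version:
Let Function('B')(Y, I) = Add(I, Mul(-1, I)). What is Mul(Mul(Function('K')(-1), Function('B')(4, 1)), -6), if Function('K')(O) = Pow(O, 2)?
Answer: 0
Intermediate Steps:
Function('B')(Y, I) = 0
Mul(Mul(Function('K')(-1), Function('B')(4, 1)), -6) = Mul(Mul(Pow(-1, 2), 0), -6) = Mul(Mul(1, 0), -6) = Mul(0, -6) = 0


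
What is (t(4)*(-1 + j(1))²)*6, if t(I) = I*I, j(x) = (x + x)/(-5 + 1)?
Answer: 216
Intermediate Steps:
j(x) = -x/2 (j(x) = (2*x)/(-4) = (2*x)*(-¼) = -x/2)
t(I) = I²
(t(4)*(-1 + j(1))²)*6 = (4²*(-1 - ½*1)²)*6 = (16*(-1 - ½)²)*6 = (16*(-3/2)²)*6 = (16*(9/4))*6 = 36*6 = 216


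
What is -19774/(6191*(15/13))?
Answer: -257062/92865 ≈ -2.7681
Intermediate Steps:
-19774/(6191*(15/13)) = -19774/92865/13 = -19774*13/92865 = -257062/92865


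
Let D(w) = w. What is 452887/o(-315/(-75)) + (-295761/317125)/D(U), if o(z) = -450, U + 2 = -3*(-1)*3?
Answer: -40219424863/39957750 ≈ -1006.5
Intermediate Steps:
U = 7 (U = -2 - 3*(-1)*3 = -2 + 3*3 = -2 + 9 = 7)
452887/o(-315/(-75)) + (-295761/317125)/D(U) = 452887/(-450) - 295761/317125/7 = 452887*(-1/450) - 295761*1/317125*(⅐) = -452887/450 - 295761/317125*⅐ = -452887/450 - 295761/2219875 = -40219424863/39957750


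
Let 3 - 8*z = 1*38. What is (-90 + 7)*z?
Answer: 2905/8 ≈ 363.13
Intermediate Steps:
z = -35/8 (z = 3/8 - 38/8 = 3/8 - ⅛*38 = 3/8 - 19/4 = -35/8 ≈ -4.3750)
(-90 + 7)*z = (-90 + 7)*(-35/8) = -83*(-35/8) = 2905/8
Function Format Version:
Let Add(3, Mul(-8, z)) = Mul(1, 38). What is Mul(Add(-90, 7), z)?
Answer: Rational(2905, 8) ≈ 363.13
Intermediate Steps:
z = Rational(-35, 8) (z = Add(Rational(3, 8), Mul(Rational(-1, 8), Mul(1, 38))) = Add(Rational(3, 8), Mul(Rational(-1, 8), 38)) = Add(Rational(3, 8), Rational(-19, 4)) = Rational(-35, 8) ≈ -4.3750)
Mul(Add(-90, 7), z) = Mul(Add(-90, 7), Rational(-35, 8)) = Mul(-83, Rational(-35, 8)) = Rational(2905, 8)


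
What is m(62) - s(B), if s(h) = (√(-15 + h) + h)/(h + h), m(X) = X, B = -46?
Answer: 123/2 + I*√61/92 ≈ 61.5 + 0.084894*I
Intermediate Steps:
s(h) = (h + √(-15 + h))/(2*h) (s(h) = (h + √(-15 + h))/((2*h)) = (h + √(-15 + h))*(1/(2*h)) = (h + √(-15 + h))/(2*h))
m(62) - s(B) = 62 - (-46 + √(-15 - 46))/(2*(-46)) = 62 - (-1)*(-46 + √(-61))/(2*46) = 62 - (-1)*(-46 + I*√61)/(2*46) = 62 - (½ - I*√61/92) = 62 + (-½ + I*√61/92) = 123/2 + I*√61/92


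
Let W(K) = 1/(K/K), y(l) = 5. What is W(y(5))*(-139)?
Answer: -139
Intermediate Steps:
W(K) = 1 (W(K) = 1/1 = 1*1 = 1)
W(y(5))*(-139) = 1*(-139) = -139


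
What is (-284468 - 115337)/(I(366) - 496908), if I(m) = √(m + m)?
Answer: 16555525245/20576463311 + 399805*√183/123458779866 ≈ 0.80463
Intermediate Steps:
I(m) = √2*√m (I(m) = √(2*m) = √2*√m)
(-284468 - 115337)/(I(366) - 496908) = (-284468 - 115337)/(√2*√366 - 496908) = -399805/(2*√183 - 496908) = -399805/(-496908 + 2*√183)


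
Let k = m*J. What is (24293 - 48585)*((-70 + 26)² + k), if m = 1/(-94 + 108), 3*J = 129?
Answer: -329727462/7 ≈ -4.7104e+7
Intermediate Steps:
J = 43 (J = (⅓)*129 = 43)
m = 1/14 ≈ 0.071429
k = 43/14 (k = (1/14)*43 = 43/14 ≈ 3.0714)
(24293 - 48585)*((-70 + 26)² + k) = (24293 - 48585)*((-70 + 26)² + 43/14) = -24292*((-44)² + 43/14) = -24292*(1936 + 43/14) = -24292*27147/14 = -329727462/7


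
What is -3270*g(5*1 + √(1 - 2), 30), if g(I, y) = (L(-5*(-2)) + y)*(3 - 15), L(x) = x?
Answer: 1569600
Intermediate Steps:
g(I, y) = -120 - 12*y (g(I, y) = (-5*(-2) + y)*(3 - 15) = (10 + y)*(-12) = -120 - 12*y)
-3270*g(5*1 + √(1 - 2), 30) = -3270*(-120 - 12*30) = -3270*(-120 - 360) = -3270*(-480) = 1569600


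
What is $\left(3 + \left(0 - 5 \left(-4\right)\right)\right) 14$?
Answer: $322$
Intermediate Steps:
$\left(3 + \left(0 - 5 \left(-4\right)\right)\right) 14 = \left(3 + \left(0 - -20\right)\right) 14 = \left(3 + \left(0 + 20\right)\right) 14 = \left(3 + 20\right) 14 = 23 \cdot 14 = 322$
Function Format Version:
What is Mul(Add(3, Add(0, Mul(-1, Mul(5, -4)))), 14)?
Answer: 322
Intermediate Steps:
Mul(Add(3, Add(0, Mul(-1, Mul(5, -4)))), 14) = Mul(Add(3, Add(0, Mul(-1, -20))), 14) = Mul(Add(3, Add(0, 20)), 14) = Mul(Add(3, 20), 14) = Mul(23, 14) = 322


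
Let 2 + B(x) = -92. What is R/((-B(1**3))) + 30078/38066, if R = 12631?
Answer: 241819489/1789102 ≈ 135.16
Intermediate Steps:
B(x) = -94 (B(x) = -2 - 92 = -94)
R/((-B(1**3))) + 30078/38066 = 12631/((-1*(-94))) + 30078/38066 = 12631/94 + 30078*(1/38066) = 12631*(1/94) + 15039/19033 = 12631/94 + 15039/19033 = 241819489/1789102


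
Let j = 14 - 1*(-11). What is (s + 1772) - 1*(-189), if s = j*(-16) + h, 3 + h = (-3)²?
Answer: 1567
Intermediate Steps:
j = 25 (j = 14 + 11 = 25)
h = 6 (h = -3 + (-3)² = -3 + 9 = 6)
s = -394 (s = 25*(-16) + 6 = -400 + 6 = -394)
(s + 1772) - 1*(-189) = (-394 + 1772) - 1*(-189) = 1378 + 189 = 1567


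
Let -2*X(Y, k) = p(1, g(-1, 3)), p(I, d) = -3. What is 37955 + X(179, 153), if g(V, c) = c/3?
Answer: 75913/2 ≈ 37957.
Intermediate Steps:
g(V, c) = c/3 (g(V, c) = c*(⅓) = c/3)
X(Y, k) = 3/2 (X(Y, k) = -½*(-3) = 3/2)
37955 + X(179, 153) = 37955 + 3/2 = 75913/2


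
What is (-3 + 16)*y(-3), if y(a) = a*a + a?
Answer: 78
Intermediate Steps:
y(a) = a + a**2 (y(a) = a**2 + a = a + a**2)
(-3 + 16)*y(-3) = (-3 + 16)*(-3*(1 - 3)) = 13*(-3*(-2)) = 13*6 = 78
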